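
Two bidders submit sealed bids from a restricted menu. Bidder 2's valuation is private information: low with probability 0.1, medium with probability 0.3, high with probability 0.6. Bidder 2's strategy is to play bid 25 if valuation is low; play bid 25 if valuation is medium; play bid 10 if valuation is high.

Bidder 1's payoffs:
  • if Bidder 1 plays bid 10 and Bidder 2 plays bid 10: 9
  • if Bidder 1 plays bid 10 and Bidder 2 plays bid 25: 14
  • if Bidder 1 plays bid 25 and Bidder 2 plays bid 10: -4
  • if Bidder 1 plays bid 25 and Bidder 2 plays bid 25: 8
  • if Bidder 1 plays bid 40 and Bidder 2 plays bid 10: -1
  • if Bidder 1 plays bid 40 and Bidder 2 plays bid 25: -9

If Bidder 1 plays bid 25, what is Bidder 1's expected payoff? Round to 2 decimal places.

E[bid 25] = 0.1·8 + 0.3·8 + 0.6·(-4) = 0.8 + 2.4 + (-2.4) = 0.8

0.80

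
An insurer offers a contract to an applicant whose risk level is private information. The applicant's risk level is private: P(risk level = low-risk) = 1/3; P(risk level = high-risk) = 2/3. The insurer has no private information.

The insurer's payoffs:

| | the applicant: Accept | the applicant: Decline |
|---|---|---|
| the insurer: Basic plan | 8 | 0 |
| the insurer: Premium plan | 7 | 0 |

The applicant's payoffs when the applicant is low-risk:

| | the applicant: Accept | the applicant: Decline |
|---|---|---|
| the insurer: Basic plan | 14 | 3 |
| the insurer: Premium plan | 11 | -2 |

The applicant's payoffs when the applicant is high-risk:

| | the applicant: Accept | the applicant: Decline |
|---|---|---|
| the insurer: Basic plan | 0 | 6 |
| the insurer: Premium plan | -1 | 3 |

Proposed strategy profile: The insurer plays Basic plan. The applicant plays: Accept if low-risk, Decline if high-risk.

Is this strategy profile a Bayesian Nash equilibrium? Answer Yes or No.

Yes

A profile is a BNE iff every type of every player is best-responding given beliefs about the other side.
The insurer plays Basic plan: E[Basic plan] = 1/3·(8) + 2/3·(0) = 8/3; E[Premium plan] = 7/3. Best-responding. ✓
The applicant (risk level low-risk), facing Basic plan: Accept gives 14, Decline gives 3. Proposed Accept is best. ✓
The applicant (risk level high-risk), facing Basic plan: Accept gives 0, Decline gives 6. Proposed Decline is best. ✓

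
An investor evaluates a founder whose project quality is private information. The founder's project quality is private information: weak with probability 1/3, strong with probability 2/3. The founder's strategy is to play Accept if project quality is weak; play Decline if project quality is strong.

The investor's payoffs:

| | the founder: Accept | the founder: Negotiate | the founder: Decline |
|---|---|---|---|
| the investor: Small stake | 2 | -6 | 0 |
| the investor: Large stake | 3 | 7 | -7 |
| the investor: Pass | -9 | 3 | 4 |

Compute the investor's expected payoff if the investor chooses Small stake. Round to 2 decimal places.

E[Small stake] = 1/3·2 + 2/3·0 = 2/3 + 0 = 2/3

0.67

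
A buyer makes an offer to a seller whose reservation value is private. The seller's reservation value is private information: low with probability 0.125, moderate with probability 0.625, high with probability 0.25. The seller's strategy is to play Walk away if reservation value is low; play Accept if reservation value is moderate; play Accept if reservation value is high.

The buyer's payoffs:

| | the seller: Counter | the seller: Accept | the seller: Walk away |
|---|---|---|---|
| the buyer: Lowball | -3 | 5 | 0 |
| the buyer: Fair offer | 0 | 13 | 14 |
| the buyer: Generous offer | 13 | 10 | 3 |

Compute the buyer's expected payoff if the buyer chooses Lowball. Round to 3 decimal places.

4.375

Take the expectation over the seller's reservation value, weighting each type's action by its prior probability.
E[Lowball] = 0.125·0 + 0.625·5 + 0.25·5 = 0 + 3.125 + 1.25 = 4.375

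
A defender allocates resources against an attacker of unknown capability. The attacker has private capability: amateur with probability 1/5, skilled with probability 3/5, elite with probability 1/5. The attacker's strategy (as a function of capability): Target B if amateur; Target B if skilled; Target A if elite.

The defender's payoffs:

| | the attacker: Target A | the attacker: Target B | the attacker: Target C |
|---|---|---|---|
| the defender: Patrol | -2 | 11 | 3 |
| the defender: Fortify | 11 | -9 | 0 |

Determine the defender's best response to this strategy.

Patrol

Compute the defender's expected payoff for each action, taking the expectation over the attacker's type.
E[Patrol] = 1/5·(11) + 3/5·(11) + 1/5·(-2) = 42/5
E[Fortify] = 1/5·(-9) + 3/5·(-9) + 1/5·(11) = -5
Best response: Patrol (42/5 is the largest).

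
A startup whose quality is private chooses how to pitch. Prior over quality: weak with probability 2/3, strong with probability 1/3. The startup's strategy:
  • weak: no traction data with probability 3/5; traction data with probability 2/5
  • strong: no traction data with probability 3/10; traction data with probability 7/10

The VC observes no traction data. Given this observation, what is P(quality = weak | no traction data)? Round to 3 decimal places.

0.800

Apply Bayes' rule using the sender's strategy as the likelihood.
P(no traction data) = (2/3)·(3/5) + (1/3)·(3/10) = 1/2
P(weak | no traction data) = ((2/3)·(3/5)) / (1/2) = (2/5) / (1/2) = 4/5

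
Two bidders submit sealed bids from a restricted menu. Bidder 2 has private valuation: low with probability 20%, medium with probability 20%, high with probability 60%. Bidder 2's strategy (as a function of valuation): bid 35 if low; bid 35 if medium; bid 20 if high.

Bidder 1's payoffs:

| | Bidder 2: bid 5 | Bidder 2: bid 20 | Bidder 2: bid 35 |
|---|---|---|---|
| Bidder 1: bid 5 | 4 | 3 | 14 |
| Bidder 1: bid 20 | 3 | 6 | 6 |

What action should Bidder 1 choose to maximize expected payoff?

bid 5

Compute Bidder 1's expected payoff for each action, taking the expectation over Bidder 2's type.
E[bid 5] = 0.2·(14) + 0.2·(14) + 0.6·(3) = 7.4
E[bid 20] = 0.2·(6) + 0.2·(6) + 0.6·(6) = 6
Best response: bid 5 (7.4 is the largest).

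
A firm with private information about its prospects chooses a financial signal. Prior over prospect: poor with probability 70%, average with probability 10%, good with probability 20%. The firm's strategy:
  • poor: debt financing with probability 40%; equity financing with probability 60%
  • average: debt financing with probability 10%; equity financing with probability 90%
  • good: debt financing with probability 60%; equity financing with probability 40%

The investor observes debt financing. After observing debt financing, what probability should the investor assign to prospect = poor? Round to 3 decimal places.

0.683

Apply Bayes' rule using the sender's strategy as the likelihood.
P(debt financing) = 0.7·0.4 + 0.1·0.1 + 0.2·0.6 = 0.41
P(poor | debt financing) = (0.7·0.4) / 0.41 = 0.28 / 0.41 = 0.682927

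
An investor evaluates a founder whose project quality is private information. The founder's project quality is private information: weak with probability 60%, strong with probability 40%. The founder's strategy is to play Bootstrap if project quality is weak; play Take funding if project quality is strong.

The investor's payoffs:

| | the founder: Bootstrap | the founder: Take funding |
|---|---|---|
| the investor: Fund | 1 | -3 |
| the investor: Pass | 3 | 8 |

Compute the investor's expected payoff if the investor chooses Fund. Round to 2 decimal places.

E[Fund] = 0.6·1 + 0.4·(-3) = 0.6 + (-1.2) = -0.6

-0.60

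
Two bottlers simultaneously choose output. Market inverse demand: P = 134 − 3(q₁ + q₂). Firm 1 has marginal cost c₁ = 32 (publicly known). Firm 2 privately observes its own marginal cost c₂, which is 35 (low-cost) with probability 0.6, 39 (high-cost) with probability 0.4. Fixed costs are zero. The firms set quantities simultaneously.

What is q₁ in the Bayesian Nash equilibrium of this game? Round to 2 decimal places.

11.84

Each type of Firm 2 best-responds to q₁; Firm 1 best-responds to the expected q₂ over Firm 2's types.
Firm 2 with cost c maximizes (134 − 3(q₁+q₂) − c)·q₂, giving q₂(c) = (134 − c − 3q₁)/6.
E[c₂] = 0.6·35 + 0.4·39 = 36.6
Firm 1's FOC against E[q₂] yields q₁ = (134 − 2·32 + E[c₂])/9 = (134 − 64 + 36.6)/9 = 11.8444.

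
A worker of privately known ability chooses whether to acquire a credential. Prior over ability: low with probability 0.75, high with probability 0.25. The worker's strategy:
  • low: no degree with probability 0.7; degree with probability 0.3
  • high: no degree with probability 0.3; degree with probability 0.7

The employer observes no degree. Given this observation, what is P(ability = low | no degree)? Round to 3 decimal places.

0.875

P(no degree) = 0.75·0.7 + 0.25·0.3 = 0.6
P(low | no degree) = (0.75·0.7) / 0.6 = 0.525 / 0.6 = 0.875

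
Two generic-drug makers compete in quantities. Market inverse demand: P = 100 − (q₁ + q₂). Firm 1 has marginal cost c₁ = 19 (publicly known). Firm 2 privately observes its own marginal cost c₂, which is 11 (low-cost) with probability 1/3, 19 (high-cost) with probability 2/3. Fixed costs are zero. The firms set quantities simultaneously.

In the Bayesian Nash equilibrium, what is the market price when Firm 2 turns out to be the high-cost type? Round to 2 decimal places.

Type-c best response for Firm 2: q₂(c) = (100 − c)/2 − q₁/2.
Firm 1 maximizes expected profit; its first-order condition is 100 − 2q₁ − E[q₂] − 19 = 0.
Substituting E[q₂] and solving: E[c₂] = 16.3333, so q₁ = (100 − 2·19 + 16.3333)/3 = 26.1111.
q₂(high-cost) = 27.4444, so P = 100 − (26.1111 + 27.4444) = 46.4444.

46.44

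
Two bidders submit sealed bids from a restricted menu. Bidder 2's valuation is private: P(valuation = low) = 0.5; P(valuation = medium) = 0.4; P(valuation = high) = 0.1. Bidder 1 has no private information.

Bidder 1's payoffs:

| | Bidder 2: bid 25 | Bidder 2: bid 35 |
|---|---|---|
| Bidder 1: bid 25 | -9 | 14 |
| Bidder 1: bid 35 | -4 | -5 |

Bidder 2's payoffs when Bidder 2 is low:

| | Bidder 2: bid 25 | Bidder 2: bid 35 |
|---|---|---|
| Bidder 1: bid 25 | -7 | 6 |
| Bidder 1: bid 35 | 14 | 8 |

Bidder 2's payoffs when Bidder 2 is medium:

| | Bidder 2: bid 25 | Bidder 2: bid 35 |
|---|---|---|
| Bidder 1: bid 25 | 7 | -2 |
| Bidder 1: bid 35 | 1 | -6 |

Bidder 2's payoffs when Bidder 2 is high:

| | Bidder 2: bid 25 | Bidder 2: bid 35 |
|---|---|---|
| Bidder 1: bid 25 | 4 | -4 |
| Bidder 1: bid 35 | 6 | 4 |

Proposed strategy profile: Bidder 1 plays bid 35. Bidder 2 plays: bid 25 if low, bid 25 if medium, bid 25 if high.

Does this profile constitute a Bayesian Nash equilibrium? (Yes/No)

Yes

A profile is a BNE iff every type of every player is best-responding given beliefs about the other side.
Bidder 1 plays bid 35: E[bid 35] = 0.5·(-4) + 0.4·(-4) + 0.1·(-4) = -4; E[bid 25] = -9. Best-responding. ✓
Bidder 2 (valuation low), facing bid 35: bid 25 gives 14, bid 35 gives 8. Proposed bid 25 is best. ✓
Bidder 2 (valuation medium), facing bid 35: bid 25 gives 1, bid 35 gives -6. Proposed bid 25 is best. ✓
Bidder 2 (valuation high), facing bid 35: bid 25 gives 6, bid 35 gives 4. Proposed bid 25 is best. ✓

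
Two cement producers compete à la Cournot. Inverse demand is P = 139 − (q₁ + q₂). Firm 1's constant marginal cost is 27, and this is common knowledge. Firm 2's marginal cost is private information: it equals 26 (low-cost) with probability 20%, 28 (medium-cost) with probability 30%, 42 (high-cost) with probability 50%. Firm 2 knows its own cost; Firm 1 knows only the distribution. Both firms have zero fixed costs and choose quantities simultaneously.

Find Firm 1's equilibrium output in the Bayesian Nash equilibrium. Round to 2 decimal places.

39.87

Type-c best response for Firm 2: q₂(c) = (139 − c)/2 − q₁/2.
Firm 1 maximizes expected profit; its first-order condition is 139 − 2q₁ − E[q₂] − 27 = 0.
Substituting E[q₂] and solving: E[c₂] = 34.6, so q₁ = (139 − 2·27 + 34.6)/3 = 39.8667.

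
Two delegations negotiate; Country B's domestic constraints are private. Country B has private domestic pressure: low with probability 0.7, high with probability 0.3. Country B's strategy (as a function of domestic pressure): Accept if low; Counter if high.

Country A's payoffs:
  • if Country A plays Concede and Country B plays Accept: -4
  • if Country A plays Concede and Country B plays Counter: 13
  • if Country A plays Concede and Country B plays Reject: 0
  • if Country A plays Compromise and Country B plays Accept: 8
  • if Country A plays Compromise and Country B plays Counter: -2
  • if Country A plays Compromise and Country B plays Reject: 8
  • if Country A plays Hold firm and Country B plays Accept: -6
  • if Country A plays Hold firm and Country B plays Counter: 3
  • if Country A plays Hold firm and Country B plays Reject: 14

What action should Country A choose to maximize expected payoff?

E[Concede] = 0.7·(-4) + 0.3·(13) = 1.1
E[Compromise] = 0.7·(8) + 0.3·(-2) = 5
E[Hold firm] = 0.7·(-6) + 0.3·(3) = -3.3
Best response: Compromise (5 is the largest).

Compromise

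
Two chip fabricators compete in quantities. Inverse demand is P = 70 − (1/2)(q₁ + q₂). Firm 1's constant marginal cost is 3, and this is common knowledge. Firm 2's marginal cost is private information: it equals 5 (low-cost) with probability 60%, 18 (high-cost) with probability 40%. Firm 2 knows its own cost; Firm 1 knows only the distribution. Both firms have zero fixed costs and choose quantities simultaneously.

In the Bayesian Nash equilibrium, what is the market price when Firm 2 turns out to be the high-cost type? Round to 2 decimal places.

Firm 2 with cost c maximizes (70 − (1/2)(q₁+q₂) − c)·q₂, giving q₂(c) = (70 − c − (1/2)q₁).
E[c₂] = 0.6·5 + 0.4·18 = 10.2
Firm 1's FOC against E[q₂] yields q₁ = (70 − 2·3 + E[c₂])/(3/2) = (70 − 6 + 10.2)/(3/2) = 49.4667.
q₂(high-cost) = 27.2667, so P = 70 − (1/2)·(49.4667 + 27.2667) = 31.6333.

31.63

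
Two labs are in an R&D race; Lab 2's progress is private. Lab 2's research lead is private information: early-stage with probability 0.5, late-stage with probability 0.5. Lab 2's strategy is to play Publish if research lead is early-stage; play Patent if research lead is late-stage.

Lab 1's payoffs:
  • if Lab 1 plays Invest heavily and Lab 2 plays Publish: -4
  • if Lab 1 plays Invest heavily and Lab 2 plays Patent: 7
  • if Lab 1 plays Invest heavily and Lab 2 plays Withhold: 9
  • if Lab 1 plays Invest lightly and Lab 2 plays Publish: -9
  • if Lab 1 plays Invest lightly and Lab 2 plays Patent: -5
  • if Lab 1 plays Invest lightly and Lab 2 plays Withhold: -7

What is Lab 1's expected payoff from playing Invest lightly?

Take the expectation over Lab 2's research lead, weighting each type's action by its prior probability.
E[Invest lightly] = 0.5·(-9) + 0.5·(-5) = (-4.5) + (-2.5) = -7

-7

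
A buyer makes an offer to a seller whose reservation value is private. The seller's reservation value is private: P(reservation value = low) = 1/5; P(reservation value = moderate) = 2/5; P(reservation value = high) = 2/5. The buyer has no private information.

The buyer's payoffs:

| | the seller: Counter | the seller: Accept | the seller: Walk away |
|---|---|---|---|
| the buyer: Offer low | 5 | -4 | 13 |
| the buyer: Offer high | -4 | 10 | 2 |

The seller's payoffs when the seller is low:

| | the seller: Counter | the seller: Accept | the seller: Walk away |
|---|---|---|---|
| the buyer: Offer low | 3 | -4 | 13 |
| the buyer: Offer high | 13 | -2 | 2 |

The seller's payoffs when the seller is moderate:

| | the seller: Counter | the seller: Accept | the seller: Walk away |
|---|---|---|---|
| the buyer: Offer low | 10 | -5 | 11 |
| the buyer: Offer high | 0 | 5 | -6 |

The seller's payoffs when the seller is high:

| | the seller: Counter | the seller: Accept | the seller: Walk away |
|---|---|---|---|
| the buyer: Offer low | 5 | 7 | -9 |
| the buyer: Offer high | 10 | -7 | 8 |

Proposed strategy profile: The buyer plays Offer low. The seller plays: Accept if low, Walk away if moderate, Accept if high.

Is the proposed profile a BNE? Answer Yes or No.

The buyer plays Offer low: E[Offer low] = 1/5·(-4) + 2/5·(13) + 2/5·(-4) = 14/5; E[Offer high] = 34/5. Not best-responding. ✗
The seller (reservation value low), facing Offer low: Counter gives 3, Accept gives -4, Walk away gives 13. Proposed Accept is not best — profitable deviation exists. ✗
The seller (reservation value moderate), facing Offer low: Counter gives 10, Accept gives -5, Walk away gives 11. Proposed Walk away is best. ✓
The seller (reservation value high), facing Offer low: Counter gives 5, Accept gives 7, Walk away gives -9. Proposed Accept is best. ✓

No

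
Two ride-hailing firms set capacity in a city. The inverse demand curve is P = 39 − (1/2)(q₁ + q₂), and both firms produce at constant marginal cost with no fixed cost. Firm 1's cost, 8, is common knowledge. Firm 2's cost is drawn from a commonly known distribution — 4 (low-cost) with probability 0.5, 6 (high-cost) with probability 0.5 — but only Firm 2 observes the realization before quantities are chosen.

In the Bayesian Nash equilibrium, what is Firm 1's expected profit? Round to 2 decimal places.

Each type of Firm 2 best-responds to q₁; Firm 1 best-responds to the expected q₂ over Firm 2's types.
Firm 2 with cost c maximizes (39 − (1/2)(q₁+q₂) − c)·q₂, giving q₂(c) = (39 − c − (1/2)q₁).
E[c₂] = 0.5·4 + 0.5·6 = 5
Firm 1's FOC against E[q₂] yields q₁ = (39 − 2·8 + E[c₂])/(3/2) = (39 − 16 + 5)/(3/2) = 18.6667.
E[P] = 39 − (1/2)·(q₁ + E[q₂]) = 17.3333; Firm 1's expected profit = (E[P] − 8)·q₁ = (17.3333 − 8)·18.6667 = 174.222.

174.22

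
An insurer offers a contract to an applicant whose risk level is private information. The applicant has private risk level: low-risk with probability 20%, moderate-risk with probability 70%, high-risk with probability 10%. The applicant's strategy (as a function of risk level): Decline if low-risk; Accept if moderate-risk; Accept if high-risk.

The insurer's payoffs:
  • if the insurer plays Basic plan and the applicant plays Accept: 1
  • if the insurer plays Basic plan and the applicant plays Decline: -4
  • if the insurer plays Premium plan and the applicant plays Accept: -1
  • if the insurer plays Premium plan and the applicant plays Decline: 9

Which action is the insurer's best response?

Compute the insurer's expected payoff for each action, taking the expectation over the applicant's type.
E[Basic plan] = 0.2·(-4) + 0.7·(1) + 0.1·(1) = 0
E[Premium plan] = 0.2·(9) + 0.7·(-1) + 0.1·(-1) = 1
Best response: Premium plan (1 is the largest).

Premium plan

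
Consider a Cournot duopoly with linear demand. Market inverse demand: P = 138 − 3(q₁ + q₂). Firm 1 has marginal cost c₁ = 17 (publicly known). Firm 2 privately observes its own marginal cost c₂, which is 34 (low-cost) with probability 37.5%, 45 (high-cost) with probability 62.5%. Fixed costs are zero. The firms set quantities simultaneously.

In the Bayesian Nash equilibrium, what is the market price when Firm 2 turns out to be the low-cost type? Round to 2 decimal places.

61.85

Each type of Firm 2 best-responds to q₁; Firm 1 best-responds to the expected q₂ over Firm 2's types.
Firm 2 with cost c maximizes (138 − 3(q₁+q₂) − c)·q₂, giving q₂(c) = (138 − c − 3q₁)/6.
E[c₂] = 0.375·34 + 0.625·45 = 40.875
Firm 1's FOC against E[q₂] yields q₁ = (138 − 2·17 + E[c₂])/9 = (138 − 34 + 40.875)/9 = 16.0972.
q₂(low-cost) = 9.28472, so P = 138 − 3·(16.0972 + 9.28472) = 61.8542.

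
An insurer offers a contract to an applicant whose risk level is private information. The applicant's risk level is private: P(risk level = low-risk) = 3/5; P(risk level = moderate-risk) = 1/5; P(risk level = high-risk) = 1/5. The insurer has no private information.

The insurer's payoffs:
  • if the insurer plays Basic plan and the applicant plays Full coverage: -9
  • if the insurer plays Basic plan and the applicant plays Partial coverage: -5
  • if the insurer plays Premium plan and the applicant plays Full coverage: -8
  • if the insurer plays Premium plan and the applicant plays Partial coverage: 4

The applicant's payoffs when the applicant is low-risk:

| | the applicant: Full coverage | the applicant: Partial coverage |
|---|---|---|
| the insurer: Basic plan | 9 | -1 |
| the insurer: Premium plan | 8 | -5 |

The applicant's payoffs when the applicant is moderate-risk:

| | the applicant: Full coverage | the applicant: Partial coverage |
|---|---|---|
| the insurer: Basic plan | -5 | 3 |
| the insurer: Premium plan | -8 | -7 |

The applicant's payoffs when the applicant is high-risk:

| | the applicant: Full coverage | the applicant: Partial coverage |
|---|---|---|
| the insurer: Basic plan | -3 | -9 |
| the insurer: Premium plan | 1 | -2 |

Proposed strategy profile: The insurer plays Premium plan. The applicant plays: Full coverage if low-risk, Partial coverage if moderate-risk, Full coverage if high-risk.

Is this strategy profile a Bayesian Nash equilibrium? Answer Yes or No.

Yes

The insurer plays Premium plan: E[Premium plan] = 3/5·(-8) + 1/5·(4) + 1/5·(-8) = -28/5; E[Basic plan] = -41/5. Best-responding. ✓
The applicant (risk level low-risk), facing Premium plan: Full coverage gives 8, Partial coverage gives -5. Proposed Full coverage is best. ✓
The applicant (risk level moderate-risk), facing Premium plan: Full coverage gives -8, Partial coverage gives -7. Proposed Partial coverage is best. ✓
The applicant (risk level high-risk), facing Premium plan: Full coverage gives 1, Partial coverage gives -2. Proposed Full coverage is best. ✓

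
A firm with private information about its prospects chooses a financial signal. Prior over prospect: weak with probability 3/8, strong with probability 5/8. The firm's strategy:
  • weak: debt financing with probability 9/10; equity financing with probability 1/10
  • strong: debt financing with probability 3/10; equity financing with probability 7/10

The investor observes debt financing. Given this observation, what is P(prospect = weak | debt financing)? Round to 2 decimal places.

P(debt financing) = (3/8)·(9/10) + (5/8)·(3/10) = 21/40
P(weak | debt financing) = ((3/8)·(9/10)) / (21/40) = (27/80) / (21/40) = 9/14

0.64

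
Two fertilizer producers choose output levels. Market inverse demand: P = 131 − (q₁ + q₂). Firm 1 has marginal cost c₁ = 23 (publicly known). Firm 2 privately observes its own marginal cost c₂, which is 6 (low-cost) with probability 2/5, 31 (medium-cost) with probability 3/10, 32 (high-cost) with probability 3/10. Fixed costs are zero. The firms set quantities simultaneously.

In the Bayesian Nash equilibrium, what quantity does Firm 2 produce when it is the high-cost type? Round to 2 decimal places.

Firm 2 with cost c maximizes (131 − (q₁+q₂) − c)·q₂, giving q₂(c) = (131 − c − q₁)/2.
E[c₂] = 2/5·6 + 3/10·31 + 3/10·32 = 21.3
Firm 1's FOC against E[q₂] yields q₁ = (131 − 2·23 + E[c₂])/3 = (131 − 46 + 21.3)/3 = 35.4333.
q₂(high-cost) = (131 − 32 − 35.4333)/2 = 31.7833.

31.78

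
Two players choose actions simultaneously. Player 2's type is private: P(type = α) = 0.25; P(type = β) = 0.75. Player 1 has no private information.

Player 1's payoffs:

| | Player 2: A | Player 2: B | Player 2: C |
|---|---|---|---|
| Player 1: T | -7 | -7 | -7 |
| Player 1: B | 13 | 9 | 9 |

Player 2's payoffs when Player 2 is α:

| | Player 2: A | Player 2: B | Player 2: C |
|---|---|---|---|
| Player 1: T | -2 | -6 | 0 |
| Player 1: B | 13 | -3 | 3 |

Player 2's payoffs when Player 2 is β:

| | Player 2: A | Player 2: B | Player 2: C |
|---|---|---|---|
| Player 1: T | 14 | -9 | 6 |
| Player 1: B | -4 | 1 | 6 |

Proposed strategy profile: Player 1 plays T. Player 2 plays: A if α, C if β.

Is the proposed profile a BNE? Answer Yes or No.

No

A profile is a BNE iff every type of every player is best-responding given beliefs about the other side.
Player 1 plays T: E[T] = 0.25·(-7) + 0.75·(-7) = -7; E[B] = 10. Not best-responding. ✗
Player 2 (type α), facing T: A gives -2, B gives -6, C gives 0. Proposed A is not best — profitable deviation exists. ✗
Player 2 (type β), facing T: A gives 14, B gives -9, C gives 6. Proposed C is not best — profitable deviation exists. ✗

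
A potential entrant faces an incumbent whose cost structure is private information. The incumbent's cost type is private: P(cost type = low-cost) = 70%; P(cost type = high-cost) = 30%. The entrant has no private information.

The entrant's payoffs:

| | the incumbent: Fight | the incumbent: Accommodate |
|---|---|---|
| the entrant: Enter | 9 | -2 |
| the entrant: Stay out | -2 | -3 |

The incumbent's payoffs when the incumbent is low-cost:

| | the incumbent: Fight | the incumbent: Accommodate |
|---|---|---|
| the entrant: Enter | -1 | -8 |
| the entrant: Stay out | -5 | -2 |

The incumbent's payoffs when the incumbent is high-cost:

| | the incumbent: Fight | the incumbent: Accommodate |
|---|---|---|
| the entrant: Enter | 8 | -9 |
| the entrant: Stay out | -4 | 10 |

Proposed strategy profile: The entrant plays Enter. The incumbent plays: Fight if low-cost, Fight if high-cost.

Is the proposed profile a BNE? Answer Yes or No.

Yes

The entrant plays Enter: E[Enter] = 0.7·(9) + 0.3·(9) = 9; E[Stay out] = -2. Best-responding. ✓
The incumbent (cost type low-cost), facing Enter: Fight gives -1, Accommodate gives -8. Proposed Fight is best. ✓
The incumbent (cost type high-cost), facing Enter: Fight gives 8, Accommodate gives -9. Proposed Fight is best. ✓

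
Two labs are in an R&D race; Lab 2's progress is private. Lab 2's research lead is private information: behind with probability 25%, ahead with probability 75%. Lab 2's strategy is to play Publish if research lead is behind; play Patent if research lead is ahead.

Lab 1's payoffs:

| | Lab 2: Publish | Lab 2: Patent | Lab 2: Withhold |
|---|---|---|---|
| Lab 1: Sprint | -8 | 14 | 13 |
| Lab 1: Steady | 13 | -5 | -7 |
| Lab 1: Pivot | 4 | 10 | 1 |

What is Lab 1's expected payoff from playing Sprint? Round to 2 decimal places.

E[Sprint] = 0.25·(-8) + 0.75·14 = (-2) + 10.5 = 8.5

8.50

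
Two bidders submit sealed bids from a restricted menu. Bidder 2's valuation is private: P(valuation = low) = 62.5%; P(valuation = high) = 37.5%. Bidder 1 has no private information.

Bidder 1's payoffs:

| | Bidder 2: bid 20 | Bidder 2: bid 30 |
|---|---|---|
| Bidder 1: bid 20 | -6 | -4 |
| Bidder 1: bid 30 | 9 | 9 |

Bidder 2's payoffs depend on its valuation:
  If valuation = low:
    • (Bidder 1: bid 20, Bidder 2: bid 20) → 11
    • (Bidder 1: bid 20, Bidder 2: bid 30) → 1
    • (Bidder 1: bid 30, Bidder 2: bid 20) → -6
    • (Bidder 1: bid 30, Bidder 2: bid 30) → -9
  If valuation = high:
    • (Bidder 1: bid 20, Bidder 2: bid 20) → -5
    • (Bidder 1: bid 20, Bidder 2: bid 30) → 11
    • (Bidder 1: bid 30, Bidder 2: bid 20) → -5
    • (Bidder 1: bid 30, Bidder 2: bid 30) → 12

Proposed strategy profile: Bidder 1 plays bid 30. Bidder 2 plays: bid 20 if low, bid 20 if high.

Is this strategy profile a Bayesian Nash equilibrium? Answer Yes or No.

No

Bidder 1 plays bid 30: E[bid 30] = 0.625·(9) + 0.375·(9) = 9; E[bid 20] = -6. Best-responding. ✓
Bidder 2 (valuation low), facing bid 30: bid 20 gives -6, bid 30 gives -9. Proposed bid 20 is best. ✓
Bidder 2 (valuation high), facing bid 30: bid 20 gives -5, bid 30 gives 12. Proposed bid 20 is not best — profitable deviation exists. ✗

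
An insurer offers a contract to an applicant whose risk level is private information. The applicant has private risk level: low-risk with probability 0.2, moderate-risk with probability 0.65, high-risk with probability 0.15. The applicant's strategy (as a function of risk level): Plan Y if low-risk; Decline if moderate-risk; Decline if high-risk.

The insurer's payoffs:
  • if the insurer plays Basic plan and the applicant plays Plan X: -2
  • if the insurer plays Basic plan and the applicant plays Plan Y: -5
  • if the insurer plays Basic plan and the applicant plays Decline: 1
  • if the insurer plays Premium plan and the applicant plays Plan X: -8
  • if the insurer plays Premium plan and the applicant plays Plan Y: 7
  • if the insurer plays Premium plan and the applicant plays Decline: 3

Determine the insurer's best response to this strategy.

E[Basic plan] = 0.2·(-5) + 0.65·(1) + 0.15·(1) = -0.2
E[Premium plan] = 0.2·(7) + 0.65·(3) + 0.15·(3) = 3.8
Best response: Premium plan (3.8 is the largest).

Premium plan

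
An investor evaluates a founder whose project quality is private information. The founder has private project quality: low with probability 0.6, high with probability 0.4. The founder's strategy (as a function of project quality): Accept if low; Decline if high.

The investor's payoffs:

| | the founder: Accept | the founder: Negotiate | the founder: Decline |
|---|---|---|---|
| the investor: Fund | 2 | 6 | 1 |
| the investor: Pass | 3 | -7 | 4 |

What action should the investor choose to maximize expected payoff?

Pass

E[Fund] = 0.6·(2) + 0.4·(1) = 1.6
E[Pass] = 0.6·(3) + 0.4·(4) = 3.4
Best response: Pass (3.4 is the largest).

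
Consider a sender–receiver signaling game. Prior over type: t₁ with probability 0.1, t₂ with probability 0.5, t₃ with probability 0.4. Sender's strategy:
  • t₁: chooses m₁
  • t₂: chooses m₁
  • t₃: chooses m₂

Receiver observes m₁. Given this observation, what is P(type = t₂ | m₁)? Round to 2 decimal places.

P(m₁) = 0.1·1 + 0.5·1 + 0.4·0 = 0.6
P(t₂ | m₁) = (0.5·1) / 0.6 = 0.5 / 0.6 = 0.833333

0.83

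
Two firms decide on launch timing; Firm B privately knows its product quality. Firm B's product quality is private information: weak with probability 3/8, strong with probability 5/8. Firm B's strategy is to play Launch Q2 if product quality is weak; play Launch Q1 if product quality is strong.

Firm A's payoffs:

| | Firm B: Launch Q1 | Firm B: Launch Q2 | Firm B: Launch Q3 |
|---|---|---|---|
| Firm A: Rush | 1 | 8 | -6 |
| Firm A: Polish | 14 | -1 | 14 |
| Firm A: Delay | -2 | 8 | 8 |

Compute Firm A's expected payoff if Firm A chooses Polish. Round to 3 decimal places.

E[Polish] = 3/8·(-1) + 5/8·14 = (-3/8) + 35/4 = 67/8

8.375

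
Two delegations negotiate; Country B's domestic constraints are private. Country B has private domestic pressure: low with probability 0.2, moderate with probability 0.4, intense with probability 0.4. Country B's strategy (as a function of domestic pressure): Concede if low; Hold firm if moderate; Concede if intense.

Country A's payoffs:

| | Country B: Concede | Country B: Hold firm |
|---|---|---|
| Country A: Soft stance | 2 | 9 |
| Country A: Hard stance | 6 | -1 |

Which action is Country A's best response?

Compute Country A's expected payoff for each action, taking the expectation over Country B's type.
E[Soft stance] = 0.2·(2) + 0.4·(9) + 0.4·(2) = 4.8
E[Hard stance] = 0.2·(6) + 0.4·(-1) + 0.4·(6) = 3.2
Best response: Soft stance (4.8 is the largest).

Soft stance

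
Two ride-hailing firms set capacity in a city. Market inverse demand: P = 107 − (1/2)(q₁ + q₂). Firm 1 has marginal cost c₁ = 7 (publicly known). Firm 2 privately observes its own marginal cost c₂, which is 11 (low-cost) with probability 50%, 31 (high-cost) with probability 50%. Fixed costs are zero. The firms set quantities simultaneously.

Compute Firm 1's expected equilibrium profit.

Type-c best response for Firm 2: q₂(c) = (107 − c) − q₁/2.
Firm 1 maximizes expected profit; its first-order condition is 107 − q₁ − (1/2)E[q₂] − 7 = 0.
Substituting E[q₂] and solving: E[c₂] = 21, so q₁ = (107 − 2·7 + 21)/(3/2) = 76.
E[P] = 107 − (1/2)·(q₁ + E[q₂]) = 45; Firm 1's expected profit = (E[P] − 7)·q₁ = (45 − 7)·76 = 2888.

2888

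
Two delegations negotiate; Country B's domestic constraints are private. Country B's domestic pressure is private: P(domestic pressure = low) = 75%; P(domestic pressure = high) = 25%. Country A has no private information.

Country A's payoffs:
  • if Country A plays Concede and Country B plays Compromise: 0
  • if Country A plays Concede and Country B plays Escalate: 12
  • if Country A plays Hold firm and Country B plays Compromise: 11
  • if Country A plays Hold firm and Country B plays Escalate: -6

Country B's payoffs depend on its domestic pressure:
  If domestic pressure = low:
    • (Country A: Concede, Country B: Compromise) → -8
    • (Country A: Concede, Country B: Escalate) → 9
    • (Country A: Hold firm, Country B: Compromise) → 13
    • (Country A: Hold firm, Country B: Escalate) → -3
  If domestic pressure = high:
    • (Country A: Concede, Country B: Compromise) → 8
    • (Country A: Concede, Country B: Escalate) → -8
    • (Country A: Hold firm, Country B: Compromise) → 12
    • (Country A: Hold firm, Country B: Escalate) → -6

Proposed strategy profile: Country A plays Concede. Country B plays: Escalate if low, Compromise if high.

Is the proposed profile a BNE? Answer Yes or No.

Yes

Country A plays Concede: E[Concede] = 0.75·(12) + 0.25·(0) = 9; E[Hold firm] = -1.75. Best-responding. ✓
Country B (domestic pressure low), facing Concede: Compromise gives -8, Escalate gives 9. Proposed Escalate is best. ✓
Country B (domestic pressure high), facing Concede: Compromise gives 8, Escalate gives -8. Proposed Compromise is best. ✓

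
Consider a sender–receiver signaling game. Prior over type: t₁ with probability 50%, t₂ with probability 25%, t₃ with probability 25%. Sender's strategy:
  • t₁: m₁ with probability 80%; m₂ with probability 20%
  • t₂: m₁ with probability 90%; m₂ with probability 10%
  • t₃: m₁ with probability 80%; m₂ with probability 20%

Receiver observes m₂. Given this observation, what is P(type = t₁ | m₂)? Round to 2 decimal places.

P(m₂) = 0.5·0.2 + 0.25·0.1 + 0.25·0.2 = 0.175
P(t₁ | m₂) = (0.5·0.2) / 0.175 = 0.1 / 0.175 = 0.571429

0.57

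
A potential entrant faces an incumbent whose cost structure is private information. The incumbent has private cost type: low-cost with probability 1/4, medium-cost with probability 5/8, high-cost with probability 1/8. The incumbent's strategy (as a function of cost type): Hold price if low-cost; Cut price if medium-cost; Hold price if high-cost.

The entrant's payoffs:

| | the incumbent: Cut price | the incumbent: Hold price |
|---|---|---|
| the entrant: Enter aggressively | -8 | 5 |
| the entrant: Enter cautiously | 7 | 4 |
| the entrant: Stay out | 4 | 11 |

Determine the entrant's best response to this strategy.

Stay out

Compute the entrant's expected payoff for each action, taking the expectation over the incumbent's type.
E[Enter aggressively] = 1/4·(5) + 5/8·(-8) + 1/8·(5) = -25/8
E[Enter cautiously] = 1/4·(4) + 5/8·(7) + 1/8·(4) = 47/8
E[Stay out] = 1/4·(11) + 5/8·(4) + 1/8·(11) = 53/8
Best response: Stay out (53/8 is the largest).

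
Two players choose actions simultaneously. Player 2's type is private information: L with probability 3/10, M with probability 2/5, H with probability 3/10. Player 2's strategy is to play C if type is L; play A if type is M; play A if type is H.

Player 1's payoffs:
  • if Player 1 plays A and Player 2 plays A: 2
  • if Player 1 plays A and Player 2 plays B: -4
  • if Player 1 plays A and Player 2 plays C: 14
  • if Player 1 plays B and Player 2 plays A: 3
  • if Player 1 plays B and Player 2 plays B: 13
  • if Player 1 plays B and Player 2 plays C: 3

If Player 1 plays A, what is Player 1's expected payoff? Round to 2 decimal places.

E[A] = 3/10·14 + 2/5·2 + 3/10·2 = 21/5 + 4/5 + 3/5 = 28/5

5.60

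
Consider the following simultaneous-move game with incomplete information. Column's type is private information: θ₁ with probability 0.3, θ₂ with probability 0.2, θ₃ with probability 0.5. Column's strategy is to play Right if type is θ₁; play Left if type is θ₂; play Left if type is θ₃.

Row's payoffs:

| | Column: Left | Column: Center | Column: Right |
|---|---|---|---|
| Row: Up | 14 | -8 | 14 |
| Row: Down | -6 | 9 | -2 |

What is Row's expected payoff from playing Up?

14

E[Up] = 0.3·14 + 0.2·14 + 0.5·14 = 4.2 + 2.8 + 7 = 14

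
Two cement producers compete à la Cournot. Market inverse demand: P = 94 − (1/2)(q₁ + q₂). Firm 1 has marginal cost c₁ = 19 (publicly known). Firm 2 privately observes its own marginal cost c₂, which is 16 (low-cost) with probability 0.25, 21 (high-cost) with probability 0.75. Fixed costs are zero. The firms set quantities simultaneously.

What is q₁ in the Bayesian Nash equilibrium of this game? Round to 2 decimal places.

Firm 2 with cost c maximizes (94 − (1/2)(q₁+q₂) − c)·q₂, giving q₂(c) = (94 − c − (1/2)q₁).
E[c₂] = 0.25·16 + 0.75·21 = 19.75
Firm 1's FOC against E[q₂] yields q₁ = (94 − 2·19 + E[c₂])/(3/2) = (94 − 38 + 19.75)/(3/2) = 50.5.

50.50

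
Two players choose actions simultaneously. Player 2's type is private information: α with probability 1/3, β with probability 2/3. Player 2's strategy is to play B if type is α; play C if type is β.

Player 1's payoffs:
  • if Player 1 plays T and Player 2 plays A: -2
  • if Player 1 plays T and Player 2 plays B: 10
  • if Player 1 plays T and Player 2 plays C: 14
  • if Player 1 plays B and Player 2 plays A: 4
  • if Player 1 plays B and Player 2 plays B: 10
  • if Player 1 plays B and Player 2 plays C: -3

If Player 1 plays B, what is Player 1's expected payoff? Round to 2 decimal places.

E[B] = 1/3·10 + 2/3·(-3) = 10/3 + (-2) = 4/3

1.33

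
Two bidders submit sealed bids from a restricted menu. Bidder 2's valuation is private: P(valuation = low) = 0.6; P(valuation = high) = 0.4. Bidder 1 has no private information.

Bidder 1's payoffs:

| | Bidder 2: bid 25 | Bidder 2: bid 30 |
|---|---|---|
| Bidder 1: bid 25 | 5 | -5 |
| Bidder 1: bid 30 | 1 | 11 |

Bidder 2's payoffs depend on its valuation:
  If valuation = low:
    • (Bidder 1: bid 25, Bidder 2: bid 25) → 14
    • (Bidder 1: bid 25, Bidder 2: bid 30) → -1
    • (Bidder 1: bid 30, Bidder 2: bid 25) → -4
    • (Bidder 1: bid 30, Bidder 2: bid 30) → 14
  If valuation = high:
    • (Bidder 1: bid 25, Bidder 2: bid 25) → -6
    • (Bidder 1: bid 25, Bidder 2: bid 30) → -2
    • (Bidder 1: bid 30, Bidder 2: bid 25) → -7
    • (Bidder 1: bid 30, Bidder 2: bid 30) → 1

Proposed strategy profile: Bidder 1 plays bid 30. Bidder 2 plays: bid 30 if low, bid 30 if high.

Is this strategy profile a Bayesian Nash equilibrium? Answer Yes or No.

Yes

A profile is a BNE iff every type of every player is best-responding given beliefs about the other side.
Bidder 1 plays bid 30: E[bid 30] = 0.6·(11) + 0.4·(11) = 11; E[bid 25] = -5. Best-responding. ✓
Bidder 2 (valuation low), facing bid 30: bid 25 gives -4, bid 30 gives 14. Proposed bid 30 is best. ✓
Bidder 2 (valuation high), facing bid 30: bid 25 gives -7, bid 30 gives 1. Proposed bid 30 is best. ✓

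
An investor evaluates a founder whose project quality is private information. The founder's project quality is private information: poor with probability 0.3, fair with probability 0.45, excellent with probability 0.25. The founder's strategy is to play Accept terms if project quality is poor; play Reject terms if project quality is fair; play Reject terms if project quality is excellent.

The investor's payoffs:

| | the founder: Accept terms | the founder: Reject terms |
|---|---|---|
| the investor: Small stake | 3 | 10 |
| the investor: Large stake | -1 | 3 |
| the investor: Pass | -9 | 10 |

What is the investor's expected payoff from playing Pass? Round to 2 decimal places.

4.30

E[Pass] = 0.3·(-9) + 0.45·10 + 0.25·10 = (-2.7) + 4.5 + 2.5 = 4.3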